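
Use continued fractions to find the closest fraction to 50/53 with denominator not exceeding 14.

Expand x = 50/53 as a continued fraction with the Euclidean algorithm:
  50 = 0*53 + 50, so a_0 = 0.
  53 = 1*50 + 3, so a_1 = 1.
  50 = 16*3 + 2, so a_2 = 16.
  3 = 1*2 + 1, so a_3 = 1.
  2 = 2*1 + 0, so a_4 = 2.
so x = [0; 1, 16, 1, 2].
Convergents (p_i = a_i*p_{i-1} + p_{i-2}, q_i = a_i*q_{i-1} + q_{i-2} with p_{-2}=0, p_{-1}=1, q_{-2}=1, q_{-1}=0), until the denominator exceeds 14:
  i=0: a_0=0, p_0 = 0*1 + 0 = 0, q_0 = 0*0 + 1 = 1.
  i=1: a_1=1, p_1 = 1*0 + 1 = 1, q_1 = 1*1 + 0 = 1.
  i=2: a_2=16, p_2 = 16*1 + 0 = 16, q_2 = 16*1 + 1 = 17.
q_2 = 17 > 14, so the last convergent with denominator <= 14 is p_1/q_1 = 1/1.
The closest fraction with denominator <= 14 is either p_1/q_1 or the intermediate fraction (k*p_1 + p_0)/(k*q_1 + q_0) with the largest k >= 1 whose denominator stays <= 14; these approach x as k grows, and every other convergent or intermediate fraction in range is farther away.
Largest k: floor((14 - q_0)/q_1) = floor((14 - 1)/1) = 13.
That gives (13*1 + 0)/(13*1 + 1) = 13/14.
Compare the errors: |x - 1/1| = |50*1 - 1*53|/(53*1) = 3/53, and |x - 13/14| = |50*14 - 13*53|/(53*14) = 11/742.
Cross-multiplying, 11*53 = 583 < 2226 = 3*742, so 11/742 is smaller: the intermediate fraction 13/14 is closer to x than 1/1.

13/14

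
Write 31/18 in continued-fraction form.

Run the Euclidean algorithm on 31 and 18; the successive quotients are the partial quotients a_0, a_1, ... (each step inverts the fractional part left over by the previous one):
  31 = 1*18 + 13, so a_0 = 1.
  18 = 1*13 + 5, so a_1 = 1.
  13 = 2*5 + 3, so a_2 = 2.
  5 = 1*3 + 2, so a_3 = 1.
  3 = 1*2 + 1, so a_4 = 1.
  2 = 2*1 + 0, so a_5 = 2.
The remainder reaches 0 after 6 divisions, so the expansion has 6 partial quotients, read off in order.

[1; 1, 2, 1, 1, 2]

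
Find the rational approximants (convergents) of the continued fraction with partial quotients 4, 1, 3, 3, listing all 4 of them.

Using the convergent recurrence p_i = a_i*p_{i-1} + p_{i-2}, q_i = a_i*q_{i-1} + q_{i-2} with p_{-2}=0, p_{-1}=1, q_{-2}=1, q_{-1}=0:
  i=0: a_0=4, p_0 = 4*1 + 0 = 4, q_0 = 4*0 + 1 = 1.
  i=1: a_1=1, p_1 = 1*4 + 1 = 5, q_1 = 1*1 + 0 = 1.
  i=2: a_2=3, p_2 = 3*5 + 4 = 19, q_2 = 3*1 + 1 = 4.
  i=3: a_3=3, p_3 = 3*19 + 5 = 62, q_3 = 3*4 + 1 = 13.

4/1, 5/1, 19/4, 62/13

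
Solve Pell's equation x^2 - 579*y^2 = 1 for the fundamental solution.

First expand sqrt(579) as a continued fraction. With x_i = (sqrt(579) + m_i)/d_i and (m_0, d_0) = (0, 1): a_0 = floor(sqrt(579)) = 24, since 24^2 = 576 <= 579 < 625 = 25^2.
Iterate m_{i+1} = d_i*a_i - m_i, d_{i+1} = (579 - m_{i+1}^2)/d_i, a_{i+1} = floor((a_0 + m_{i+1})/d_{i+1}):
  m_1 = 1*24 - 0 = 24, d_1 = (579 - 24^2)/1 = 3/1 = 3, a_1 = floor((24 + 24)/3) = 16.
  m_2 = 3*16 - 24 = 24, d_2 = (579 - 24^2)/3 = 3/3 = 1, a_2 = floor((24 + 24)/1) = 48.
  m_3 = 1*48 - 24 = 24, d_3 = (579 - 24^2)/1 = 3/1 = 3: (m_3, d_3) = (m_1, d_1) = (24, 3), so from here the quotients repeat a_1, a_2; the period length is 2.
So sqrt(579) = [24; (16, 48)] with period length k = 2.
k is even, so the fundamental solution of x^2 - 579y^2 = 1 is (p_{k-1}, q_{k-1}) = (p_1, q_1); compute convergents through index 1.
Convergents (p_i = a_i*p_{i-1} + p_{i-2}, q_i = a_i*q_{i-1} + q_{i-2} with p_{-2}=0, p_{-1}=1, q_{-2}=1, q_{-1}=0):
  i=0: a_0=24, p_0 = 24*1 + 0 = 24, q_0 = 24*0 + 1 = 1.
  i=1: a_1=16, p_1 = 16*24 + 1 = 385, q_1 = 16*1 + 0 = 16.
Check: 385^2 - 579*16^2 = 148225 - 148224 = 1, so (x, y) = (385, 16) solves the equation, and by the theorem it is the least positive solution.

(x, y) = (385, 16)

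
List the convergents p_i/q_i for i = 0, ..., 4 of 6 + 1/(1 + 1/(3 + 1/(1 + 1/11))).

6/1, 7/1, 27/4, 34/5, 401/59

Using the convergent recurrence p_i = a_i*p_{i-1} + p_{i-2}, q_i = a_i*q_{i-1} + q_{i-2} with p_{-2}=0, p_{-1}=1, q_{-2}=1, q_{-1}=0:
  i=0: a_0=6, p_0 = 6*1 + 0 = 6, q_0 = 6*0 + 1 = 1.
  i=1: a_1=1, p_1 = 1*6 + 1 = 7, q_1 = 1*1 + 0 = 1.
  i=2: a_2=3, p_2 = 3*7 + 6 = 27, q_2 = 3*1 + 1 = 4.
  i=3: a_3=1, p_3 = 1*27 + 7 = 34, q_3 = 1*4 + 1 = 5.
  i=4: a_4=11, p_4 = 11*34 + 27 = 401, q_4 = 11*5 + 4 = 59.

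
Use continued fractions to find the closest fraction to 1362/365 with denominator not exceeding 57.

153/41

Expand x = 1362/365 as a continued fraction with the Euclidean algorithm:
  1362 = 3*365 + 267, so a_0 = 3.
  365 = 1*267 + 98, so a_1 = 1.
  267 = 2*98 + 71, so a_2 = 2.
  98 = 1*71 + 27, so a_3 = 1.
  71 = 2*27 + 17, so a_4 = 2.
  27 = 1*17 + 10, so a_5 = 1.
  17 = 1*10 + 7, so a_6 = 1.
  10 = 1*7 + 3, so a_7 = 1.
  7 = 2*3 + 1, so a_8 = 2.
  3 = 3*1 + 0, so a_9 = 3.
so x = [3; 1, 2, 1, 2, 1, 1, 1, 2, 3].
Convergents (p_i = a_i*p_{i-1} + p_{i-2}, q_i = a_i*q_{i-1} + q_{i-2} with p_{-2}=0, p_{-1}=1, q_{-2}=1, q_{-1}=0), until the denominator exceeds 57:
  i=0: a_0=3, p_0 = 3*1 + 0 = 3, q_0 = 3*0 + 1 = 1.
  i=1: a_1=1, p_1 = 1*3 + 1 = 4, q_1 = 1*1 + 0 = 1.
  i=2: a_2=2, p_2 = 2*4 + 3 = 11, q_2 = 2*1 + 1 = 3.
  i=3: a_3=1, p_3 = 1*11 + 4 = 15, q_3 = 1*3 + 1 = 4.
  i=4: a_4=2, p_4 = 2*15 + 11 = 41, q_4 = 2*4 + 3 = 11.
  i=5: a_5=1, p_5 = 1*41 + 15 = 56, q_5 = 1*11 + 4 = 15.
  i=6: a_6=1, p_6 = 1*56 + 41 = 97, q_6 = 1*15 + 11 = 26.
  i=7: a_7=1, p_7 = 1*97 + 56 = 153, q_7 = 1*26 + 15 = 41.
  i=8: a_8=2, p_8 = 2*153 + 97 = 403, q_8 = 2*41 + 26 = 108.
q_8 = 108 > 57, so the last convergent with denominator <= 57 is p_7/q_7 = 153/41.
The closest fraction with denominator <= 57 is either p_7/q_7 or the intermediate fraction (k*p_7 + p_6)/(k*q_7 + q_6) with the largest k >= 1 whose denominator stays <= 57; these approach x as k grows, and every other convergent or intermediate fraction in range is farther away.
Largest k: floor((57 - q_6)/q_7) = floor((57 - 26)/41) = 0.
Since k = 0, no intermediate fraction beyond p_7/q_7 has denominator <= 57, so the convergent 153/41 is the closest (its error is |1362*41 - 153*365|/(365*41) = 3/14965).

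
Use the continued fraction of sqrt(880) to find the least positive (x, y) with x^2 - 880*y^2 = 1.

First expand sqrt(880) as a continued fraction. With x_i = (sqrt(880) + m_i)/d_i and (m_0, d_0) = (0, 1): a_0 = floor(sqrt(880)) = 29, since 29^2 = 841 <= 880 < 900 = 30^2.
Iterate m_{i+1} = d_i*a_i - m_i, d_{i+1} = (880 - m_{i+1}^2)/d_i, a_{i+1} = floor((a_0 + m_{i+1})/d_{i+1}):
  m_1 = 1*29 - 0 = 29, d_1 = (880 - 29^2)/1 = 39/1 = 39, a_1 = floor((29 + 29)/39) = 1.
  m_2 = 39*1 - 29 = 10, d_2 = (880 - 10^2)/39 = 780/39 = 20, a_2 = floor((29 + 10)/20) = 1.
  m_3 = 20*1 - 10 = 10, d_3 = (880 - 10^2)/20 = 780/20 = 39, a_3 = floor((29 + 10)/39) = 1.
  m_4 = 39*1 - 10 = 29, d_4 = (880 - 29^2)/39 = 39/39 = 1, a_4 = floor((29 + 29)/1) = 58.
  m_5 = 1*58 - 29 = 29, d_5 = (880 - 29^2)/1 = 39/1 = 39: (m_5, d_5) = (m_1, d_1) = (29, 39), so from here the quotients repeat a_1, ..., a_4; the period length is 4.
So sqrt(880) = [29; (1, 1, 1, 58)] with period length k = 4.
k is even, so the fundamental solution of x^2 - 880y^2 = 1 is (p_{k-1}, q_{k-1}) = (p_3, q_3); compute convergents through index 3.
Convergents (p_i = a_i*p_{i-1} + p_{i-2}, q_i = a_i*q_{i-1} + q_{i-2} with p_{-2}=0, p_{-1}=1, q_{-2}=1, q_{-1}=0):
  i=0: a_0=29, p_0 = 29*1 + 0 = 29, q_0 = 29*0 + 1 = 1.
  i=1: a_1=1, p_1 = 1*29 + 1 = 30, q_1 = 1*1 + 0 = 1.
  i=2: a_2=1, p_2 = 1*30 + 29 = 59, q_2 = 1*1 + 1 = 2.
  i=3: a_3=1, p_3 = 1*59 + 30 = 89, q_3 = 1*2 + 1 = 3.
Check: 89^2 - 880*3^2 = 7921 - 7920 = 1, so (x, y) = (89, 3) solves the equation, and by the theorem it is the least positive solution.

(x, y) = (89, 3)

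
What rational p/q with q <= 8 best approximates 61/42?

Expand x = 61/42 as a continued fraction with the Euclidean algorithm:
  61 = 1*42 + 19, so a_0 = 1.
  42 = 2*19 + 4, so a_1 = 2.
  19 = 4*4 + 3, so a_2 = 4.
  4 = 1*3 + 1, so a_3 = 1.
  3 = 3*1 + 0, so a_4 = 3.
so x = [1; 2, 4, 1, 3].
Convergents (p_i = a_i*p_{i-1} + p_{i-2}, q_i = a_i*q_{i-1} + q_{i-2} with p_{-2}=0, p_{-1}=1, q_{-2}=1, q_{-1}=0), until the denominator exceeds 8:
  i=0: a_0=1, p_0 = 1*1 + 0 = 1, q_0 = 1*0 + 1 = 1.
  i=1: a_1=2, p_1 = 2*1 + 1 = 3, q_1 = 2*1 + 0 = 2.
  i=2: a_2=4, p_2 = 4*3 + 1 = 13, q_2 = 4*2 + 1 = 9.
q_2 = 9 > 8, so the last convergent with denominator <= 8 is p_1/q_1 = 3/2.
The closest fraction with denominator <= 8 is either p_1/q_1 or the intermediate fraction (k*p_1 + p_0)/(k*q_1 + q_0) with the largest k >= 1 whose denominator stays <= 8; these approach x as k grows, and every other convergent or intermediate fraction in range is farther away.
Largest k: floor((8 - q_0)/q_1) = floor((8 - 1)/2) = 3.
That gives (3*3 + 1)/(3*2 + 1) = 10/7.
Compare the errors: |x - 3/2| = |61*2 - 3*42|/(42*2) = 4/84, and |x - 10/7| = |61*7 - 10*42|/(42*7) = 7/294.
Cross-multiplying, 7*84 = 588 < 1176 = 4*294, so 7/294 is smaller: the intermediate fraction 10/7 is closer to x than 3/2.

10/7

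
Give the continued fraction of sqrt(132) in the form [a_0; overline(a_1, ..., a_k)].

[11; overline(2, 22)]

Write x_i = (sqrt(132) + m_i)/d_i with (m_0, d_0) = (0, 1). a_0 = floor(sqrt(132)) = 11, since 11^2 = 121 <= 132 < 144 = 12^2.
Iterate m_{i+1} = d_i*a_i - m_i, d_{i+1} = (132 - m_{i+1}^2)/d_i, a_{i+1} = floor((a_0 + m_{i+1})/d_{i+1}):
  m_1 = 1*11 - 0 = 11, d_1 = (132 - 11^2)/1 = 11/1 = 11, a_1 = floor((11 + 11)/11) = 2.
  m_2 = 11*2 - 11 = 11, d_2 = (132 - 11^2)/11 = 11/11 = 1, a_2 = floor((11 + 11)/1) = 22.
  m_3 = 1*22 - 11 = 11, d_3 = (132 - 11^2)/1 = 11/1 = 11: (m_3, d_3) = (m_1, d_1) = (11, 11), so from here the quotients repeat a_1, a_2; the period length is 2.
Hence the expansion of sqrt(132) is a_0 = 11 followed by the repeating block 2, 22 (period 2).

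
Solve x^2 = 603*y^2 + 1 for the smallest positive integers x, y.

(x, y) = (48842, 1989)

First expand sqrt(603) as a continued fraction. With x_i = (sqrt(603) + m_i)/d_i and (m_0, d_0) = (0, 1): a_0 = floor(sqrt(603)) = 24, since 24^2 = 576 <= 603 < 625 = 25^2.
Iterate m_{i+1} = d_i*a_i - m_i, d_{i+1} = (603 - m_{i+1}^2)/d_i, a_{i+1} = floor((a_0 + m_{i+1})/d_{i+1}):
  m_1 = 1*24 - 0 = 24, d_1 = (603 - 24^2)/1 = 27/1 = 27, a_1 = floor((24 + 24)/27) = 1.
  m_2 = 27*1 - 24 = 3, d_2 = (603 - 3^2)/27 = 594/27 = 22, a_2 = floor((24 + 3)/22) = 1.
  m_3 = 22*1 - 3 = 19, d_3 = (603 - 19^2)/22 = 242/22 = 11, a_3 = floor((24 + 19)/11) = 3.
  m_4 = 11*3 - 19 = 14, d_4 = (603 - 14^2)/11 = 407/11 = 37, a_4 = floor((24 + 14)/37) = 1.
  m_5 = 37*1 - 14 = 23, d_5 = (603 - 23^2)/37 = 74/37 = 2, a_5 = floor((24 + 23)/2) = 23.
  m_6 = 2*23 - 23 = 23, d_6 = (603 - 23^2)/2 = 74/2 = 37, a_6 = floor((24 + 23)/37) = 1.
  m_7 = 37*1 - 23 = 14, d_7 = (603 - 14^2)/37 = 407/37 = 11, a_7 = floor((24 + 14)/11) = 3.
  m_8 = 11*3 - 14 = 19, d_8 = (603 - 19^2)/11 = 242/11 = 22, a_8 = floor((24 + 19)/22) = 1.
  m_9 = 22*1 - 19 = 3, d_9 = (603 - 3^2)/22 = 594/22 = 27, a_9 = floor((24 + 3)/27) = 1.
  m_10 = 27*1 - 3 = 24, d_10 = (603 - 24^2)/27 = 27/27 = 1, a_10 = floor((24 + 24)/1) = 48.
  m_11 = 1*48 - 24 = 24, d_11 = (603 - 24^2)/1 = 27/1 = 27: (m_11, d_11) = (m_1, d_1) = (24, 27), so from here the quotients repeat a_1, ..., a_10; the period length is 10.
So sqrt(603) = [24; (1, 1, 3, 1, 23, 1, 3, 1, 1, 48)] with period length k = 10.
k is even, so the fundamental solution of x^2 - 603y^2 = 1 is (p_{k-1}, q_{k-1}) = (p_9, q_9); compute convergents through index 9.
Convergents (p_i = a_i*p_{i-1} + p_{i-2}, q_i = a_i*q_{i-1} + q_{i-2} with p_{-2}=0, p_{-1}=1, q_{-2}=1, q_{-1}=0):
  i=0: a_0=24, p_0 = 24*1 + 0 = 24, q_0 = 24*0 + 1 = 1.
  i=1: a_1=1, p_1 = 1*24 + 1 = 25, q_1 = 1*1 + 0 = 1.
  i=2: a_2=1, p_2 = 1*25 + 24 = 49, q_2 = 1*1 + 1 = 2.
  i=3: a_3=3, p_3 = 3*49 + 25 = 172, q_3 = 3*2 + 1 = 7.
  i=4: a_4=1, p_4 = 1*172 + 49 = 221, q_4 = 1*7 + 2 = 9.
  i=5: a_5=23, p_5 = 23*221 + 172 = 5255, q_5 = 23*9 + 7 = 214.
  i=6: a_6=1, p_6 = 1*5255 + 221 = 5476, q_6 = 1*214 + 9 = 223.
  i=7: a_7=3, p_7 = 3*5476 + 5255 = 21683, q_7 = 3*223 + 214 = 883.
  i=8: a_8=1, p_8 = 1*21683 + 5476 = 27159, q_8 = 1*883 + 223 = 1106.
  i=9: a_9=1, p_9 = 1*27159 + 21683 = 48842, q_9 = 1*1106 + 883 = 1989.
Check: 48842^2 - 603*1989^2 = 2385540964 - 2385540963 = 1, so (x, y) = (48842, 1989) solves the equation, and by the theorem it is the least positive solution.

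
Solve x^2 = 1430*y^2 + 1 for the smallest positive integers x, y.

First expand sqrt(1430) as a continued fraction. With x_i = (sqrt(1430) + m_i)/d_i and (m_0, d_0) = (0, 1): a_0 = floor(sqrt(1430)) = 37, since 37^2 = 1369 <= 1430 < 1444 = 38^2.
Iterate m_{i+1} = d_i*a_i - m_i, d_{i+1} = (1430 - m_{i+1}^2)/d_i, a_{i+1} = floor((a_0 + m_{i+1})/d_{i+1}):
  m_1 = 1*37 - 0 = 37, d_1 = (1430 - 37^2)/1 = 61/1 = 61, a_1 = floor((37 + 37)/61) = 1.
  m_2 = 61*1 - 37 = 24, d_2 = (1430 - 24^2)/61 = 854/61 = 14, a_2 = floor((37 + 24)/14) = 4.
  m_3 = 14*4 - 24 = 32, d_3 = (1430 - 32^2)/14 = 406/14 = 29, a_3 = floor((37 + 32)/29) = 2.
  m_4 = 29*2 - 32 = 26, d_4 = (1430 - 26^2)/29 = 754/29 = 26, a_4 = floor((37 + 26)/26) = 2.
  m_5 = 26*2 - 26 = 26, d_5 = (1430 - 26^2)/26 = 754/26 = 29, a_5 = floor((37 + 26)/29) = 2.
  m_6 = 29*2 - 26 = 32, d_6 = (1430 - 32^2)/29 = 406/29 = 14, a_6 = floor((37 + 32)/14) = 4.
  m_7 = 14*4 - 32 = 24, d_7 = (1430 - 24^2)/14 = 854/14 = 61, a_7 = floor((37 + 24)/61) = 1.
  m_8 = 61*1 - 24 = 37, d_8 = (1430 - 37^2)/61 = 61/61 = 1, a_8 = floor((37 + 37)/1) = 74.
  m_9 = 1*74 - 37 = 37, d_9 = (1430 - 37^2)/1 = 61/1 = 61: (m_9, d_9) = (m_1, d_1) = (37, 61), so from here the quotients repeat a_1, ..., a_8; the period length is 8.
So sqrt(1430) = [37; (1, 4, 2, 2, 2, 4, 1, 74)] with period length k = 8.
k is even, so the fundamental solution of x^2 - 1430y^2 = 1 is (p_{k-1}, q_{k-1}) = (p_7, q_7); compute convergents through index 7.
Convergents (p_i = a_i*p_{i-1} + p_{i-2}, q_i = a_i*q_{i-1} + q_{i-2} with p_{-2}=0, p_{-1}=1, q_{-2}=1, q_{-1}=0):
  i=0: a_0=37, p_0 = 37*1 + 0 = 37, q_0 = 37*0 + 1 = 1.
  i=1: a_1=1, p_1 = 1*37 + 1 = 38, q_1 = 1*1 + 0 = 1.
  i=2: a_2=4, p_2 = 4*38 + 37 = 189, q_2 = 4*1 + 1 = 5.
  i=3: a_3=2, p_3 = 2*189 + 38 = 416, q_3 = 2*5 + 1 = 11.
  i=4: a_4=2, p_4 = 2*416 + 189 = 1021, q_4 = 2*11 + 5 = 27.
  i=5: a_5=2, p_5 = 2*1021 + 416 = 2458, q_5 = 2*27 + 11 = 65.
  i=6: a_6=4, p_6 = 4*2458 + 1021 = 10853, q_6 = 4*65 + 27 = 287.
  i=7: a_7=1, p_7 = 1*10853 + 2458 = 13311, q_7 = 1*287 + 65 = 352.
Check: 13311^2 - 1430*352^2 = 177182721 - 177182720 = 1, so (x, y) = (13311, 352) solves the equation, and by the theorem it is the least positive solution.

(x, y) = (13311, 352)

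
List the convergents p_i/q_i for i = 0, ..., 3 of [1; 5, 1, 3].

Using the convergent recurrence p_i = a_i*p_{i-1} + p_{i-2}, q_i = a_i*q_{i-1} + q_{i-2} with p_{-2}=0, p_{-1}=1, q_{-2}=1, q_{-1}=0:
  i=0: a_0=1, p_0 = 1*1 + 0 = 1, q_0 = 1*0 + 1 = 1.
  i=1: a_1=5, p_1 = 5*1 + 1 = 6, q_1 = 5*1 + 0 = 5.
  i=2: a_2=1, p_2 = 1*6 + 1 = 7, q_2 = 1*5 + 1 = 6.
  i=3: a_3=3, p_3 = 3*7 + 6 = 27, q_3 = 3*6 + 5 = 23.

1/1, 6/5, 7/6, 27/23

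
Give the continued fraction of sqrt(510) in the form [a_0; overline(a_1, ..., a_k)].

Write x_i = (sqrt(510) + m_i)/d_i with (m_0, d_0) = (0, 1). a_0 = floor(sqrt(510)) = 22, since 22^2 = 484 <= 510 < 529 = 23^2.
Iterate m_{i+1} = d_i*a_i - m_i, d_{i+1} = (510 - m_{i+1}^2)/d_i, a_{i+1} = floor((a_0 + m_{i+1})/d_{i+1}):
  m_1 = 1*22 - 0 = 22, d_1 = (510 - 22^2)/1 = 26/1 = 26, a_1 = floor((22 + 22)/26) = 1.
  m_2 = 26*1 - 22 = 4, d_2 = (510 - 4^2)/26 = 494/26 = 19, a_2 = floor((22 + 4)/19) = 1.
  m_3 = 19*1 - 4 = 15, d_3 = (510 - 15^2)/19 = 285/19 = 15, a_3 = floor((22 + 15)/15) = 2.
  m_4 = 15*2 - 15 = 15, d_4 = (510 - 15^2)/15 = 285/15 = 19, a_4 = floor((22 + 15)/19) = 1.
  m_5 = 19*1 - 15 = 4, d_5 = (510 - 4^2)/19 = 494/19 = 26, a_5 = floor((22 + 4)/26) = 1.
  m_6 = 26*1 - 4 = 22, d_6 = (510 - 22^2)/26 = 26/26 = 1, a_6 = floor((22 + 22)/1) = 44.
  m_7 = 1*44 - 22 = 22, d_7 = (510 - 22^2)/1 = 26/1 = 26: (m_7, d_7) = (m_1, d_1) = (22, 26), so from here the quotients repeat a_1, ..., a_6; the period length is 6.
Hence the expansion of sqrt(510) is a_0 = 22 followed by the repeating block 1, 1, 2, 1, 1, 44 (period 6).

[22; overline(1, 1, 2, 1, 1, 44)]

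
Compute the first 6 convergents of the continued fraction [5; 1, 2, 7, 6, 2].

Using the convergent recurrence p_i = a_i*p_{i-1} + p_{i-2}, q_i = a_i*q_{i-1} + q_{i-2} with p_{-2}=0, p_{-1}=1, q_{-2}=1, q_{-1}=0:
  i=0: a_0=5, p_0 = 5*1 + 0 = 5, q_0 = 5*0 + 1 = 1.
  i=1: a_1=1, p_1 = 1*5 + 1 = 6, q_1 = 1*1 + 0 = 1.
  i=2: a_2=2, p_2 = 2*6 + 5 = 17, q_2 = 2*1 + 1 = 3.
  i=3: a_3=7, p_3 = 7*17 + 6 = 125, q_3 = 7*3 + 1 = 22.
  i=4: a_4=6, p_4 = 6*125 + 17 = 767, q_4 = 6*22 + 3 = 135.
  i=5: a_5=2, p_5 = 2*767 + 125 = 1659, q_5 = 2*135 + 22 = 292.

5/1, 6/1, 17/3, 125/22, 767/135, 1659/292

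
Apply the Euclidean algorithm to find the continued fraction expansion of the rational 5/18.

Run the Euclidean algorithm on 5 and 18; the successive quotients are the partial quotients a_0, a_1, ... (each step inverts the fractional part left over by the previous one):
  5 = 0*18 + 5, so a_0 = 0.
  18 = 3*5 + 3, so a_1 = 3.
  5 = 1*3 + 2, so a_2 = 1.
  3 = 1*2 + 1, so a_3 = 1.
  2 = 2*1 + 0, so a_4 = 2.
The remainder reaches 0 after 5 divisions, so the expansion has 5 partial quotients, read off in order.

[0; 3, 1, 1, 2]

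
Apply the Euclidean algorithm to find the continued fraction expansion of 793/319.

[2; 2, 17, 4, 2]

Run the Euclidean algorithm on 793 and 319; the successive quotients are the partial quotients a_0, a_1, ... (each step inverts the fractional part left over by the previous one):
  793 = 2*319 + 155, so a_0 = 2.
  319 = 2*155 + 9, so a_1 = 2.
  155 = 17*9 + 2, so a_2 = 17.
  9 = 4*2 + 1, so a_3 = 4.
  2 = 2*1 + 0, so a_4 = 2.
The remainder reaches 0 after 5 divisions, so the expansion has 5 partial quotients, read off in order.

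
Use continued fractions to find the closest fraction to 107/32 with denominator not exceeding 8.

Expand x = 107/32 as a continued fraction with the Euclidean algorithm:
  107 = 3*32 + 11, so a_0 = 3.
  32 = 2*11 + 10, so a_1 = 2.
  11 = 1*10 + 1, so a_2 = 1.
  10 = 10*1 + 0, so a_3 = 10.
so x = [3; 2, 1, 10].
Convergents (p_i = a_i*p_{i-1} + p_{i-2}, q_i = a_i*q_{i-1} + q_{i-2} with p_{-2}=0, p_{-1}=1, q_{-2}=1, q_{-1}=0), until the denominator exceeds 8:
  i=0: a_0=3, p_0 = 3*1 + 0 = 3, q_0 = 3*0 + 1 = 1.
  i=1: a_1=2, p_1 = 2*3 + 1 = 7, q_1 = 2*1 + 0 = 2.
  i=2: a_2=1, p_2 = 1*7 + 3 = 10, q_2 = 1*2 + 1 = 3.
  i=3: a_3=10, p_3 = 10*10 + 7 = 107, q_3 = 10*3 + 2 = 32.
q_3 = 32 > 8, so the last convergent with denominator <= 8 is p_2/q_2 = 10/3.
The closest fraction with denominator <= 8 is either p_2/q_2 or the intermediate fraction (k*p_2 + p_1)/(k*q_2 + q_1) with the largest k >= 1 whose denominator stays <= 8; these approach x as k grows, and every other convergent or intermediate fraction in range is farther away.
Largest k: floor((8 - q_1)/q_2) = floor((8 - 2)/3) = 2.
That gives (2*10 + 7)/(2*3 + 2) = 27/8.
Compare the errors: |x - 10/3| = |107*3 - 10*32|/(32*3) = 1/96, and |x - 27/8| = |107*8 - 27*32|/(32*8) = 8/256.
Cross-multiplying, 1*256 = 256 < 768 = 8*96, so 1/96 is smaller: the convergent 10/3 is closer to x than 27/8.

10/3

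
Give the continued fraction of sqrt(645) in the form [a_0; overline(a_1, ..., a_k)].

Write x_i = (sqrt(645) + m_i)/d_i with (m_0, d_0) = (0, 1). a_0 = floor(sqrt(645)) = 25, since 25^2 = 625 <= 645 < 676 = 26^2.
Iterate m_{i+1} = d_i*a_i - m_i, d_{i+1} = (645 - m_{i+1}^2)/d_i, a_{i+1} = floor((a_0 + m_{i+1})/d_{i+1}):
  m_1 = 1*25 - 0 = 25, d_1 = (645 - 25^2)/1 = 20/1 = 20, a_1 = floor((25 + 25)/20) = 2.
  m_2 = 20*2 - 25 = 15, d_2 = (645 - 15^2)/20 = 420/20 = 21, a_2 = floor((25 + 15)/21) = 1.
  m_3 = 21*1 - 15 = 6, d_3 = (645 - 6^2)/21 = 609/21 = 29, a_3 = floor((25 + 6)/29) = 1.
  m_4 = 29*1 - 6 = 23, d_4 = (645 - 23^2)/29 = 116/29 = 4, a_4 = floor((25 + 23)/4) = 12.
  m_5 = 4*12 - 23 = 25, d_5 = (645 - 25^2)/4 = 20/4 = 5, a_5 = floor((25 + 25)/5) = 10.
  m_6 = 5*10 - 25 = 25, d_6 = (645 - 25^2)/5 = 20/5 = 4, a_6 = floor((25 + 25)/4) = 12.
  m_7 = 4*12 - 25 = 23, d_7 = (645 - 23^2)/4 = 116/4 = 29, a_7 = floor((25 + 23)/29) = 1.
  m_8 = 29*1 - 23 = 6, d_8 = (645 - 6^2)/29 = 609/29 = 21, a_8 = floor((25 + 6)/21) = 1.
  m_9 = 21*1 - 6 = 15, d_9 = (645 - 15^2)/21 = 420/21 = 20, a_9 = floor((25 + 15)/20) = 2.
  m_10 = 20*2 - 15 = 25, d_10 = (645 - 25^2)/20 = 20/20 = 1, a_10 = floor((25 + 25)/1) = 50.
  m_11 = 1*50 - 25 = 25, d_11 = (645 - 25^2)/1 = 20/1 = 20: (m_11, d_11) = (m_1, d_1) = (25, 20), so from here the quotients repeat a_1, ..., a_10; the period length is 10.
Hence the expansion of sqrt(645) is a_0 = 25 followed by the repeating block 2, 1, 1, 12, 10, 12, 1, 1, 2, 50 (period 10).

[25; overline(2, 1, 1, 12, 10, 12, 1, 1, 2, 50)]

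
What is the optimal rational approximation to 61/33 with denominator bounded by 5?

Expand x = 61/33 as a continued fraction with the Euclidean algorithm:
  61 = 1*33 + 28, so a_0 = 1.
  33 = 1*28 + 5, so a_1 = 1.
  28 = 5*5 + 3, so a_2 = 5.
  5 = 1*3 + 2, so a_3 = 1.
  3 = 1*2 + 1, so a_4 = 1.
  2 = 2*1 + 0, so a_5 = 2.
so x = [1; 1, 5, 1, 1, 2].
Convergents (p_i = a_i*p_{i-1} + p_{i-2}, q_i = a_i*q_{i-1} + q_{i-2} with p_{-2}=0, p_{-1}=1, q_{-2}=1, q_{-1}=0), until the denominator exceeds 5:
  i=0: a_0=1, p_0 = 1*1 + 0 = 1, q_0 = 1*0 + 1 = 1.
  i=1: a_1=1, p_1 = 1*1 + 1 = 2, q_1 = 1*1 + 0 = 1.
  i=2: a_2=5, p_2 = 5*2 + 1 = 11, q_2 = 5*1 + 1 = 6.
q_2 = 6 > 5, so the last convergent with denominator <= 5 is p_1/q_1 = 2/1.
The closest fraction with denominator <= 5 is either p_1/q_1 or the intermediate fraction (k*p_1 + p_0)/(k*q_1 + q_0) with the largest k >= 1 whose denominator stays <= 5; these approach x as k grows, and every other convergent or intermediate fraction in range is farther away.
Largest k: floor((5 - q_0)/q_1) = floor((5 - 1)/1) = 4.
That gives (4*2 + 1)/(4*1 + 1) = 9/5.
Compare the errors: |x - 2/1| = |61*1 - 2*33|/(33*1) = 5/33, and |x - 9/5| = |61*5 - 9*33|/(33*5) = 8/165.
Cross-multiplying, 8*33 = 264 < 825 = 5*165, so 8/165 is smaller: the intermediate fraction 9/5 is closer to x than 2/1.

9/5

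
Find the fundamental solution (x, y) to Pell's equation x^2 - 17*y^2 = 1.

(x, y) = (33, 8)

First expand sqrt(17) as a continued fraction. With x_i = (sqrt(17) + m_i)/d_i and (m_0, d_0) = (0, 1): a_0 = floor(sqrt(17)) = 4, since 4^2 = 16 <= 17 < 25 = 5^2.
Iterate m_{i+1} = d_i*a_i - m_i, d_{i+1} = (17 - m_{i+1}^2)/d_i, a_{i+1} = floor((a_0 + m_{i+1})/d_{i+1}):
  m_1 = 1*4 - 0 = 4, d_1 = (17 - 4^2)/1 = 1/1 = 1, a_1 = floor((4 + 4)/1) = 8.
  m_2 = 1*8 - 4 = 4, d_2 = (17 - 4^2)/1 = 1/1 = 1: (m_2, d_2) = (m_1, d_1) = (4, 1), so from here the quotient a_1 repeats; the period length is 1.
So sqrt(17) = [4; (8)] with period length k = 1.
k is odd, so (p_{k-1}, q_{k-1}) only solves x^2 - 17y^2 = -1 and the fundamental solution of x^2 - 17y^2 = 1 is (p_{2k-1}, q_{2k-1}) = (p_1, q_1); compute convergents through index 1, running through the period twice.
Convergents (p_i = a_i*p_{i-1} + p_{i-2}, q_i = a_i*q_{i-1} + q_{i-2} with p_{-2}=0, p_{-1}=1, q_{-2}=1, q_{-1}=0):
  i=0: a_0=4, p_0 = 4*1 + 0 = 4, q_0 = 4*0 + 1 = 1.
  i=1: a_1=8, p_1 = 8*4 + 1 = 33, q_1 = 8*1 + 0 = 8.
Indeed p_0^2 - 17*q_0^2 = 16 - 17 = -1, not +1.
Check: 33^2 - 17*8^2 = 1089 - 1088 = 1, so (x, y) = (33, 8) solves the equation, and by the theorem it is the least positive solution.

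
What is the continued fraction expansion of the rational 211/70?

Run the Euclidean algorithm on 211 and 70; the successive quotients are the partial quotients a_0, a_1, ... (each step inverts the fractional part left over by the previous one):
  211 = 3*70 + 1, so a_0 = 3.
  70 = 70*1 + 0, so a_1 = 70.
The remainder reaches 0 after 2 divisions, so the expansion has 2 partial quotients, read off in order.

[3; 70]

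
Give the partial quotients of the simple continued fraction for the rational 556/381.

Run the Euclidean algorithm on 556 and 381; the successive quotients are the partial quotients a_0, a_1, ... (each step inverts the fractional part left over by the previous one):
  556 = 1*381 + 175, so a_0 = 1.
  381 = 2*175 + 31, so a_1 = 2.
  175 = 5*31 + 20, so a_2 = 5.
  31 = 1*20 + 11, so a_3 = 1.
  20 = 1*11 + 9, so a_4 = 1.
  11 = 1*9 + 2, so a_5 = 1.
  9 = 4*2 + 1, so a_6 = 4.
  2 = 2*1 + 0, so a_7 = 2.
The remainder reaches 0 after 8 divisions, so the expansion has 8 partial quotients, read off in order.

[1; 2, 5, 1, 1, 1, 4, 2]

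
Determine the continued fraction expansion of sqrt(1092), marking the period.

[33; (22, 66)]

Write x_i = (sqrt(1092) + m_i)/d_i with (m_0, d_0) = (0, 1). a_0 = floor(sqrt(1092)) = 33, since 33^2 = 1089 <= 1092 < 1156 = 34^2.
Iterate m_{i+1} = d_i*a_i - m_i, d_{i+1} = (1092 - m_{i+1}^2)/d_i, a_{i+1} = floor((a_0 + m_{i+1})/d_{i+1}):
  m_1 = 1*33 - 0 = 33, d_1 = (1092 - 33^2)/1 = 3/1 = 3, a_1 = floor((33 + 33)/3) = 22.
  m_2 = 3*22 - 33 = 33, d_2 = (1092 - 33^2)/3 = 3/3 = 1, a_2 = floor((33 + 33)/1) = 66.
  m_3 = 1*66 - 33 = 33, d_3 = (1092 - 33^2)/1 = 3/1 = 3: (m_3, d_3) = (m_1, d_1) = (33, 3), so from here the quotients repeat a_1, a_2; the period length is 2.
Hence the expansion of sqrt(1092) is a_0 = 33 followed by the repeating block 22, 66 (period 2).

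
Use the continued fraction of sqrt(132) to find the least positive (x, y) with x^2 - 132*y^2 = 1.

First expand sqrt(132) as a continued fraction. With x_i = (sqrt(132) + m_i)/d_i and (m_0, d_0) = (0, 1): a_0 = floor(sqrt(132)) = 11, since 11^2 = 121 <= 132 < 144 = 12^2.
Iterate m_{i+1} = d_i*a_i - m_i, d_{i+1} = (132 - m_{i+1}^2)/d_i, a_{i+1} = floor((a_0 + m_{i+1})/d_{i+1}):
  m_1 = 1*11 - 0 = 11, d_1 = (132 - 11^2)/1 = 11/1 = 11, a_1 = floor((11 + 11)/11) = 2.
  m_2 = 11*2 - 11 = 11, d_2 = (132 - 11^2)/11 = 11/11 = 1, a_2 = floor((11 + 11)/1) = 22.
  m_3 = 1*22 - 11 = 11, d_3 = (132 - 11^2)/1 = 11/1 = 11: (m_3, d_3) = (m_1, d_1) = (11, 11), so from here the quotients repeat a_1, a_2; the period length is 2.
So sqrt(132) = [11; (2, 22)] with period length k = 2.
k is even, so the fundamental solution of x^2 - 132y^2 = 1 is (p_{k-1}, q_{k-1}) = (p_1, q_1); compute convergents through index 1.
Convergents (p_i = a_i*p_{i-1} + p_{i-2}, q_i = a_i*q_{i-1} + q_{i-2} with p_{-2}=0, p_{-1}=1, q_{-2}=1, q_{-1}=0):
  i=0: a_0=11, p_0 = 11*1 + 0 = 11, q_0 = 11*0 + 1 = 1.
  i=1: a_1=2, p_1 = 2*11 + 1 = 23, q_1 = 2*1 + 0 = 2.
Check: 23^2 - 132*2^2 = 529 - 528 = 1, so (x, y) = (23, 2) solves the equation, and by the theorem it is the least positive solution.

(x, y) = (23, 2)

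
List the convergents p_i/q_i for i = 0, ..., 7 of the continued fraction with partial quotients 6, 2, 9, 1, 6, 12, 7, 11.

6/1, 13/2, 123/19, 136/21, 939/145, 11404/1761, 80767/12472, 899841/138953

Using the convergent recurrence p_i = a_i*p_{i-1} + p_{i-2}, q_i = a_i*q_{i-1} + q_{i-2} with p_{-2}=0, p_{-1}=1, q_{-2}=1, q_{-1}=0:
  i=0: a_0=6, p_0 = 6*1 + 0 = 6, q_0 = 6*0 + 1 = 1.
  i=1: a_1=2, p_1 = 2*6 + 1 = 13, q_1 = 2*1 + 0 = 2.
  i=2: a_2=9, p_2 = 9*13 + 6 = 123, q_2 = 9*2 + 1 = 19.
  i=3: a_3=1, p_3 = 1*123 + 13 = 136, q_3 = 1*19 + 2 = 21.
  i=4: a_4=6, p_4 = 6*136 + 123 = 939, q_4 = 6*21 + 19 = 145.
  i=5: a_5=12, p_5 = 12*939 + 136 = 11404, q_5 = 12*145 + 21 = 1761.
  i=6: a_6=7, p_6 = 7*11404 + 939 = 80767, q_6 = 7*1761 + 145 = 12472.
  i=7: a_7=11, p_7 = 11*80767 + 11404 = 899841, q_7 = 11*12472 + 1761 = 138953.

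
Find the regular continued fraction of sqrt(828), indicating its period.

[28; (1, 3, 2, 3, 1, 56)]

Write x_i = (sqrt(828) + m_i)/d_i with (m_0, d_0) = (0, 1). a_0 = floor(sqrt(828)) = 28, since 28^2 = 784 <= 828 < 841 = 29^2.
Iterate m_{i+1} = d_i*a_i - m_i, d_{i+1} = (828 - m_{i+1}^2)/d_i, a_{i+1} = floor((a_0 + m_{i+1})/d_{i+1}):
  m_1 = 1*28 - 0 = 28, d_1 = (828 - 28^2)/1 = 44/1 = 44, a_1 = floor((28 + 28)/44) = 1.
  m_2 = 44*1 - 28 = 16, d_2 = (828 - 16^2)/44 = 572/44 = 13, a_2 = floor((28 + 16)/13) = 3.
  m_3 = 13*3 - 16 = 23, d_3 = (828 - 23^2)/13 = 299/13 = 23, a_3 = floor((28 + 23)/23) = 2.
  m_4 = 23*2 - 23 = 23, d_4 = (828 - 23^2)/23 = 299/23 = 13, a_4 = floor((28 + 23)/13) = 3.
  m_5 = 13*3 - 23 = 16, d_5 = (828 - 16^2)/13 = 572/13 = 44, a_5 = floor((28 + 16)/44) = 1.
  m_6 = 44*1 - 16 = 28, d_6 = (828 - 28^2)/44 = 44/44 = 1, a_6 = floor((28 + 28)/1) = 56.
  m_7 = 1*56 - 28 = 28, d_7 = (828 - 28^2)/1 = 44/1 = 44: (m_7, d_7) = (m_1, d_1) = (28, 44), so from here the quotients repeat a_1, ..., a_6; the period length is 6.
Hence the expansion of sqrt(828) is a_0 = 28 followed by the repeating block 1, 3, 2, 3, 1, 56 (period 6).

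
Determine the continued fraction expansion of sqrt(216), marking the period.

Write x_i = (sqrt(216) + m_i)/d_i with (m_0, d_0) = (0, 1). a_0 = floor(sqrt(216)) = 14, since 14^2 = 196 <= 216 < 225 = 15^2.
Iterate m_{i+1} = d_i*a_i - m_i, d_{i+1} = (216 - m_{i+1}^2)/d_i, a_{i+1} = floor((a_0 + m_{i+1})/d_{i+1}):
  m_1 = 1*14 - 0 = 14, d_1 = (216 - 14^2)/1 = 20/1 = 20, a_1 = floor((14 + 14)/20) = 1.
  m_2 = 20*1 - 14 = 6, d_2 = (216 - 6^2)/20 = 180/20 = 9, a_2 = floor((14 + 6)/9) = 2.
  m_3 = 9*2 - 6 = 12, d_3 = (216 - 12^2)/9 = 72/9 = 8, a_3 = floor((14 + 12)/8) = 3.
  m_4 = 8*3 - 12 = 12, d_4 = (216 - 12^2)/8 = 72/8 = 9, a_4 = floor((14 + 12)/9) = 2.
  m_5 = 9*2 - 12 = 6, d_5 = (216 - 6^2)/9 = 180/9 = 20, a_5 = floor((14 + 6)/20) = 1.
  m_6 = 20*1 - 6 = 14, d_6 = (216 - 14^2)/20 = 20/20 = 1, a_6 = floor((14 + 14)/1) = 28.
  m_7 = 1*28 - 14 = 14, d_7 = (216 - 14^2)/1 = 20/1 = 20: (m_7, d_7) = (m_1, d_1) = (14, 20), so from here the quotients repeat a_1, ..., a_6; the period length is 6.
Hence the expansion of sqrt(216) is a_0 = 14 followed by the repeating block 1, 2, 3, 2, 1, 28 (period 6).

[14; (1, 2, 3, 2, 1, 28)]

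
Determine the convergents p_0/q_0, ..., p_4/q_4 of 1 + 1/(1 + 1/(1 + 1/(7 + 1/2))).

Using the convergent recurrence p_i = a_i*p_{i-1} + p_{i-2}, q_i = a_i*q_{i-1} + q_{i-2} with p_{-2}=0, p_{-1}=1, q_{-2}=1, q_{-1}=0:
  i=0: a_0=1, p_0 = 1*1 + 0 = 1, q_0 = 1*0 + 1 = 1.
  i=1: a_1=1, p_1 = 1*1 + 1 = 2, q_1 = 1*1 + 0 = 1.
  i=2: a_2=1, p_2 = 1*2 + 1 = 3, q_2 = 1*1 + 1 = 2.
  i=3: a_3=7, p_3 = 7*3 + 2 = 23, q_3 = 7*2 + 1 = 15.
  i=4: a_4=2, p_4 = 2*23 + 3 = 49, q_4 = 2*15 + 2 = 32.

1/1, 2/1, 3/2, 23/15, 49/32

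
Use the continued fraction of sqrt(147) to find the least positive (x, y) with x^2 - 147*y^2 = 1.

(x, y) = (97, 8)

First expand sqrt(147) as a continued fraction. With x_i = (sqrt(147) + m_i)/d_i and (m_0, d_0) = (0, 1): a_0 = floor(sqrt(147)) = 12, since 12^2 = 144 <= 147 < 169 = 13^2.
Iterate m_{i+1} = d_i*a_i - m_i, d_{i+1} = (147 - m_{i+1}^2)/d_i, a_{i+1} = floor((a_0 + m_{i+1})/d_{i+1}):
  m_1 = 1*12 - 0 = 12, d_1 = (147 - 12^2)/1 = 3/1 = 3, a_1 = floor((12 + 12)/3) = 8.
  m_2 = 3*8 - 12 = 12, d_2 = (147 - 12^2)/3 = 3/3 = 1, a_2 = floor((12 + 12)/1) = 24.
  m_3 = 1*24 - 12 = 12, d_3 = (147 - 12^2)/1 = 3/1 = 3: (m_3, d_3) = (m_1, d_1) = (12, 3), so from here the quotients repeat a_1, a_2; the period length is 2.
So sqrt(147) = [12; (8, 24)] with period length k = 2.
k is even, so the fundamental solution of x^2 - 147y^2 = 1 is (p_{k-1}, q_{k-1}) = (p_1, q_1); compute convergents through index 1.
Convergents (p_i = a_i*p_{i-1} + p_{i-2}, q_i = a_i*q_{i-1} + q_{i-2} with p_{-2}=0, p_{-1}=1, q_{-2}=1, q_{-1}=0):
  i=0: a_0=12, p_0 = 12*1 + 0 = 12, q_0 = 12*0 + 1 = 1.
  i=1: a_1=8, p_1 = 8*12 + 1 = 97, q_1 = 8*1 + 0 = 8.
Check: 97^2 - 147*8^2 = 9409 - 9408 = 1, so (x, y) = (97, 8) solves the equation, and by the theorem it is the least positive solution.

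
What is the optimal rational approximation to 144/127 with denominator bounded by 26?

Expand x = 144/127 as a continued fraction with the Euclidean algorithm:
  144 = 1*127 + 17, so a_0 = 1.
  127 = 7*17 + 8, so a_1 = 7.
  17 = 2*8 + 1, so a_2 = 2.
  8 = 8*1 + 0, so a_3 = 8.
so x = [1; 7, 2, 8].
Convergents (p_i = a_i*p_{i-1} + p_{i-2}, q_i = a_i*q_{i-1} + q_{i-2} with p_{-2}=0, p_{-1}=1, q_{-2}=1, q_{-1}=0), until the denominator exceeds 26:
  i=0: a_0=1, p_0 = 1*1 + 0 = 1, q_0 = 1*0 + 1 = 1.
  i=1: a_1=7, p_1 = 7*1 + 1 = 8, q_1 = 7*1 + 0 = 7.
  i=2: a_2=2, p_2 = 2*8 + 1 = 17, q_2 = 2*7 + 1 = 15.
  i=3: a_3=8, p_3 = 8*17 + 8 = 144, q_3 = 8*15 + 7 = 127.
q_3 = 127 > 26, so the last convergent with denominator <= 26 is p_2/q_2 = 17/15.
The closest fraction with denominator <= 26 is either p_2/q_2 or the intermediate fraction (k*p_2 + p_1)/(k*q_2 + q_1) with the largest k >= 1 whose denominator stays <= 26; these approach x as k grows, and every other convergent or intermediate fraction in range is farther away.
Largest k: floor((26 - q_1)/q_2) = floor((26 - 7)/15) = 1.
That gives (1*17 + 8)/(1*15 + 7) = 25/22.
Compare the errors: |x - 17/15| = |144*15 - 17*127|/(127*15) = 1/1905, and |x - 25/22| = |144*22 - 25*127|/(127*22) = 7/2794.
Cross-multiplying, 1*2794 = 2794 < 13335 = 7*1905, so 1/1905 is smaller: the convergent 17/15 is closer to x than 25/22.

17/15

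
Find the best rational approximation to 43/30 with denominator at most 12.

Expand x = 43/30 as a continued fraction with the Euclidean algorithm:
  43 = 1*30 + 13, so a_0 = 1.
  30 = 2*13 + 4, so a_1 = 2.
  13 = 3*4 + 1, so a_2 = 3.
  4 = 4*1 + 0, so a_3 = 4.
so x = [1; 2, 3, 4].
Convergents (p_i = a_i*p_{i-1} + p_{i-2}, q_i = a_i*q_{i-1} + q_{i-2} with p_{-2}=0, p_{-1}=1, q_{-2}=1, q_{-1}=0), until the denominator exceeds 12:
  i=0: a_0=1, p_0 = 1*1 + 0 = 1, q_0 = 1*0 + 1 = 1.
  i=1: a_1=2, p_1 = 2*1 + 1 = 3, q_1 = 2*1 + 0 = 2.
  i=2: a_2=3, p_2 = 3*3 + 1 = 10, q_2 = 3*2 + 1 = 7.
  i=3: a_3=4, p_3 = 4*10 + 3 = 43, q_3 = 4*7 + 2 = 30.
q_3 = 30 > 12, so the last convergent with denominator <= 12 is p_2/q_2 = 10/7.
The closest fraction with denominator <= 12 is either p_2/q_2 or the intermediate fraction (k*p_2 + p_1)/(k*q_2 + q_1) with the largest k >= 1 whose denominator stays <= 12; these approach x as k grows, and every other convergent or intermediate fraction in range is farther away.
Largest k: floor((12 - q_1)/q_2) = floor((12 - 2)/7) = 1.
That gives (1*10 + 3)/(1*7 + 2) = 13/9.
Compare the errors: |x - 10/7| = |43*7 - 10*30|/(30*7) = 1/210, and |x - 13/9| = |43*9 - 13*30|/(30*9) = 3/270.
Cross-multiplying, 1*270 = 270 < 630 = 3*210, so 1/210 is smaller: the convergent 10/7 is closer to x than 13/9.

10/7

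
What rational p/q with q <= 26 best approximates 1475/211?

Expand x = 1475/211 as a continued fraction with the Euclidean algorithm:
  1475 = 6*211 + 209, so a_0 = 6.
  211 = 1*209 + 2, so a_1 = 1.
  209 = 104*2 + 1, so a_2 = 104.
  2 = 2*1 + 0, so a_3 = 2.
so x = [6; 1, 104, 2].
Convergents (p_i = a_i*p_{i-1} + p_{i-2}, q_i = a_i*q_{i-1} + q_{i-2} with p_{-2}=0, p_{-1}=1, q_{-2}=1, q_{-1}=0), until the denominator exceeds 26:
  i=0: a_0=6, p_0 = 6*1 + 0 = 6, q_0 = 6*0 + 1 = 1.
  i=1: a_1=1, p_1 = 1*6 + 1 = 7, q_1 = 1*1 + 0 = 1.
  i=2: a_2=104, p_2 = 104*7 + 6 = 734, q_2 = 104*1 + 1 = 105.
q_2 = 105 > 26, so the last convergent with denominator <= 26 is p_1/q_1 = 7/1.
The closest fraction with denominator <= 26 is either p_1/q_1 or the intermediate fraction (k*p_1 + p_0)/(k*q_1 + q_0) with the largest k >= 1 whose denominator stays <= 26; these approach x as k grows, and every other convergent or intermediate fraction in range is farther away.
Largest k: floor((26 - q_0)/q_1) = floor((26 - 1)/1) = 25.
That gives (25*7 + 6)/(25*1 + 1) = 181/26.
Compare the errors: |x - 7/1| = |1475*1 - 7*211|/(211*1) = 2/211, and |x - 181/26| = |1475*26 - 181*211|/(211*26) = 159/5486.
Cross-multiplying, 2*5486 = 10972 < 33549 = 159*211, so 2/211 is smaller: the convergent 7/1 is closer to x than 181/26.

7/1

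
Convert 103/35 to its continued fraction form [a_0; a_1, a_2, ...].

[2; 1, 16, 2]

Run the Euclidean algorithm on 103 and 35; the successive quotients are the partial quotients a_0, a_1, ... (each step inverts the fractional part left over by the previous one):
  103 = 2*35 + 33, so a_0 = 2.
  35 = 1*33 + 2, so a_1 = 1.
  33 = 16*2 + 1, so a_2 = 16.
  2 = 2*1 + 0, so a_3 = 2.
The remainder reaches 0 after 4 divisions, so the expansion has 4 partial quotients, read off in order.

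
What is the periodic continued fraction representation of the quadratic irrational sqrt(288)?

[16; (1, 32)]

Write x_i = (sqrt(288) + m_i)/d_i with (m_0, d_0) = (0, 1). a_0 = floor(sqrt(288)) = 16, since 16^2 = 256 <= 288 < 289 = 17^2.
Iterate m_{i+1} = d_i*a_i - m_i, d_{i+1} = (288 - m_{i+1}^2)/d_i, a_{i+1} = floor((a_0 + m_{i+1})/d_{i+1}):
  m_1 = 1*16 - 0 = 16, d_1 = (288 - 16^2)/1 = 32/1 = 32, a_1 = floor((16 + 16)/32) = 1.
  m_2 = 32*1 - 16 = 16, d_2 = (288 - 16^2)/32 = 32/32 = 1, a_2 = floor((16 + 16)/1) = 32.
  m_3 = 1*32 - 16 = 16, d_3 = (288 - 16^2)/1 = 32/1 = 32: (m_3, d_3) = (m_1, d_1) = (16, 32), so from here the quotients repeat a_1, a_2; the period length is 2.
Hence the expansion of sqrt(288) is a_0 = 16 followed by the repeating block 1, 32 (period 2).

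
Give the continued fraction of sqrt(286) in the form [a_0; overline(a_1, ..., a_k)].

[16; overline(1, 10, 3, 3, 2, 3, 3, 10, 1, 32)]

Write x_i = (sqrt(286) + m_i)/d_i with (m_0, d_0) = (0, 1). a_0 = floor(sqrt(286)) = 16, since 16^2 = 256 <= 286 < 289 = 17^2.
Iterate m_{i+1} = d_i*a_i - m_i, d_{i+1} = (286 - m_{i+1}^2)/d_i, a_{i+1} = floor((a_0 + m_{i+1})/d_{i+1}):
  m_1 = 1*16 - 0 = 16, d_1 = (286 - 16^2)/1 = 30/1 = 30, a_1 = floor((16 + 16)/30) = 1.
  m_2 = 30*1 - 16 = 14, d_2 = (286 - 14^2)/30 = 90/30 = 3, a_2 = floor((16 + 14)/3) = 10.
  m_3 = 3*10 - 14 = 16, d_3 = (286 - 16^2)/3 = 30/3 = 10, a_3 = floor((16 + 16)/10) = 3.
  m_4 = 10*3 - 16 = 14, d_4 = (286 - 14^2)/10 = 90/10 = 9, a_4 = floor((16 + 14)/9) = 3.
  m_5 = 9*3 - 14 = 13, d_5 = (286 - 13^2)/9 = 117/9 = 13, a_5 = floor((16 + 13)/13) = 2.
  m_6 = 13*2 - 13 = 13, d_6 = (286 - 13^2)/13 = 117/13 = 9, a_6 = floor((16 + 13)/9) = 3.
  m_7 = 9*3 - 13 = 14, d_7 = (286 - 14^2)/9 = 90/9 = 10, a_7 = floor((16 + 14)/10) = 3.
  m_8 = 10*3 - 14 = 16, d_8 = (286 - 16^2)/10 = 30/10 = 3, a_8 = floor((16 + 16)/3) = 10.
  m_9 = 3*10 - 16 = 14, d_9 = (286 - 14^2)/3 = 90/3 = 30, a_9 = floor((16 + 14)/30) = 1.
  m_10 = 30*1 - 14 = 16, d_10 = (286 - 16^2)/30 = 30/30 = 1, a_10 = floor((16 + 16)/1) = 32.
  m_11 = 1*32 - 16 = 16, d_11 = (286 - 16^2)/1 = 30/1 = 30: (m_11, d_11) = (m_1, d_1) = (16, 30), so from here the quotients repeat a_1, ..., a_10; the period length is 10.
Hence the expansion of sqrt(286) is a_0 = 16 followed by the repeating block 1, 10, 3, 3, 2, 3, 3, 10, 1, 32 (period 10).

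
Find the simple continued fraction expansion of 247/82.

[3; 82]

Run the Euclidean algorithm on 247 and 82; the successive quotients are the partial quotients a_0, a_1, ... (each step inverts the fractional part left over by the previous one):
  247 = 3*82 + 1, so a_0 = 3.
  82 = 82*1 + 0, so a_1 = 82.
The remainder reaches 0 after 2 divisions, so the expansion has 2 partial quotients, read off in order.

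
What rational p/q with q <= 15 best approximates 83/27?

43/14

Expand x = 83/27 as a continued fraction with the Euclidean algorithm:
  83 = 3*27 + 2, so a_0 = 3.
  27 = 13*2 + 1, so a_1 = 13.
  2 = 2*1 + 0, so a_2 = 2.
so x = [3; 13, 2].
Convergents (p_i = a_i*p_{i-1} + p_{i-2}, q_i = a_i*q_{i-1} + q_{i-2} with p_{-2}=0, p_{-1}=1, q_{-2}=1, q_{-1}=0), until the denominator exceeds 15:
  i=0: a_0=3, p_0 = 3*1 + 0 = 3, q_0 = 3*0 + 1 = 1.
  i=1: a_1=13, p_1 = 13*3 + 1 = 40, q_1 = 13*1 + 0 = 13.
  i=2: a_2=2, p_2 = 2*40 + 3 = 83, q_2 = 2*13 + 1 = 27.
q_2 = 27 > 15, so the last convergent with denominator <= 15 is p_1/q_1 = 40/13.
The closest fraction with denominator <= 15 is either p_1/q_1 or the intermediate fraction (k*p_1 + p_0)/(k*q_1 + q_0) with the largest k >= 1 whose denominator stays <= 15; these approach x as k grows, and every other convergent or intermediate fraction in range is farther away.
Largest k: floor((15 - q_0)/q_1) = floor((15 - 1)/13) = 1.
That gives (1*40 + 3)/(1*13 + 1) = 43/14.
Compare the errors: |x - 40/13| = |83*13 - 40*27|/(27*13) = 1/351, and |x - 43/14| = |83*14 - 43*27|/(27*14) = 1/378.
Cross-multiplying, 1*351 = 351 < 378 = 1*378, so 1/378 is smaller: the intermediate fraction 43/14 is closer to x than 40/13.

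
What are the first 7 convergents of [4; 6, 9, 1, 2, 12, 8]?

4/1, 25/6, 229/55, 254/61, 737/177, 9098/2185, 73521/17657

Using the convergent recurrence p_i = a_i*p_{i-1} + p_{i-2}, q_i = a_i*q_{i-1} + q_{i-2} with p_{-2}=0, p_{-1}=1, q_{-2}=1, q_{-1}=0:
  i=0: a_0=4, p_0 = 4*1 + 0 = 4, q_0 = 4*0 + 1 = 1.
  i=1: a_1=6, p_1 = 6*4 + 1 = 25, q_1 = 6*1 + 0 = 6.
  i=2: a_2=9, p_2 = 9*25 + 4 = 229, q_2 = 9*6 + 1 = 55.
  i=3: a_3=1, p_3 = 1*229 + 25 = 254, q_3 = 1*55 + 6 = 61.
  i=4: a_4=2, p_4 = 2*254 + 229 = 737, q_4 = 2*61 + 55 = 177.
  i=5: a_5=12, p_5 = 12*737 + 254 = 9098, q_5 = 12*177 + 61 = 2185.
  i=6: a_6=8, p_6 = 8*9098 + 737 = 73521, q_6 = 8*2185 + 177 = 17657.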